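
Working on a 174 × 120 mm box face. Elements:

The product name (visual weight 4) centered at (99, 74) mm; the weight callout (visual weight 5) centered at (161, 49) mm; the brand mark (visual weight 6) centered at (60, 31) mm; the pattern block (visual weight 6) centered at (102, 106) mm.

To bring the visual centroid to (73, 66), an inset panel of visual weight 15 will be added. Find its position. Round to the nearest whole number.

(30, 68)

With the inset panel, Σw becomes 4 + 5 + 6 + 6 + 15 = 36.
x: target moment 36×73 = 2628; current 4·99 + 5·161 + 6·60 + 6·102 = 2173; the inset panel supplies 455, so x = 455/15 ≈ 30.33.
y: target moment 36×66 = 2376; current 4·74 + 5·49 + 6·31 + 6·106 = 1363; the inset panel supplies 1013, so y = 1013/15 ≈ 67.53.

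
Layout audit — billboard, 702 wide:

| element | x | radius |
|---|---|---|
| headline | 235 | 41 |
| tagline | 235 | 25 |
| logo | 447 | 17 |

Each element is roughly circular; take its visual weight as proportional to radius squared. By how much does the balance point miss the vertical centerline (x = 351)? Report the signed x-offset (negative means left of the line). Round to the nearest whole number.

≈ -92

Weights ∝ r²: headline 41² = 1681, tagline 25² = 625, logo 17² = 289; Σw = 2595.
x-moment: 1681·235 + 625·235 + 289·447 = 671093; centroid 671093/2595 ≈ 258.61.
Difference: 258.61 − 351 ≈ -92.39.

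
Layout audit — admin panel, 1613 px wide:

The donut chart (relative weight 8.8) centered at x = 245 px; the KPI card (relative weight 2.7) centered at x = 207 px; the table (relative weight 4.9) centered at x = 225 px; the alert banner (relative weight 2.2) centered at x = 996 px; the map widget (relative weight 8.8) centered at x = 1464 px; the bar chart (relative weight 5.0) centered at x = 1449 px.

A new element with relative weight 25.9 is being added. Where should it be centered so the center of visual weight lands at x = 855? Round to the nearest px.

With the new element, Σw becomes 8.8 + 2.7 + 4.9 + 2.2 + 8.8 + 5.0 + 25.9 = 58.3.
x: need Σw·x = 58.3·855 = 49846.5. Existing = 8.8·245 + 2.7·207 + 4.9·225 + 2.2·996 + 8.8·1464 + 5.0·1449 = 26136.8. Remainder 23709.7 / 25.9 ≈ 915.43.

x ≈ 915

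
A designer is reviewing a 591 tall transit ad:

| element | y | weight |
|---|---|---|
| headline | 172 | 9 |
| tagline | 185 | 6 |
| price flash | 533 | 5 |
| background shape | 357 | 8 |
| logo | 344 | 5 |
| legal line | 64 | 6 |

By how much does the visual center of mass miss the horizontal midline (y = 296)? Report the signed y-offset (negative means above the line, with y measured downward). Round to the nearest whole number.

Weights sum to 9 + 6 + 5 + 8 + 5 + 6 = 39.
y: moment 10283 / weight 39 ≈ 263.67
Against y = 296, that's 263.67 − 296 = -32.33.

≈ -32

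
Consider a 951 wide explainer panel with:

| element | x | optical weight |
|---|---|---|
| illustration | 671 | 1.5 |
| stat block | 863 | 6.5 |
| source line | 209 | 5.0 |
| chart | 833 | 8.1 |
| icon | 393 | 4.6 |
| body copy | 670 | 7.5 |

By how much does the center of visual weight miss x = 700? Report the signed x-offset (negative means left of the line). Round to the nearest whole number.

≈ -60

Σw = 1.5 + 6.5 + 5.0 + 8.1 + 4.6 + 7.5 = 33.2.
x-moment: 1.5·671 + 6.5·863 + 5.0·209 + 8.1·833 + 4.6·393 + 7.5·670 = 21241.1; centroid 21241.1/33.2 ≈ 639.79.
Offset from x = 700: 639.79 − 700 ≈ -60.21.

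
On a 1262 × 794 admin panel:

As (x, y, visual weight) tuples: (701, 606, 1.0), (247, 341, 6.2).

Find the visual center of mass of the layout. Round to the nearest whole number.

(310, 378)

Weights sum to 1.0 + 6.2 = 7.2.
Σw·x = 1.0·701 + 6.2·247 = 2232.4, so x̄ = 2232.4/7.2 ≈ 310.06.
Σw·y = 1.0·606 + 6.2·341 = 2720.2, so ȳ = 2720.2/7.2 ≈ 377.81.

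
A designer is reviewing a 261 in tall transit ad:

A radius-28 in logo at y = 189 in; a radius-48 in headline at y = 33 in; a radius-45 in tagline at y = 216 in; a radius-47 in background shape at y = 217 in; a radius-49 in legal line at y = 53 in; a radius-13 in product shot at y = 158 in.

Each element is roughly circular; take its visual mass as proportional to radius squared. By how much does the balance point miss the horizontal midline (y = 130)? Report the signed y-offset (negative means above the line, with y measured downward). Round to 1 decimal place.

Weights ∝ r²: logo 28² = 784, headline 48² = 2304, tagline 45² = 2025, background shape 47² = 2209, legal line 49² = 2401, product shot 13² = 169; Σw = 9892.
y: (784·189 + 2304·33 + 2025·216 + 2209·217 + 2401·53 + 169·158) / 9892 = 1294916 / 9892 ≈ 130.91
Offset from y = 130: 130.91 − 130 ≈ 0.91.

≈ 0.9 in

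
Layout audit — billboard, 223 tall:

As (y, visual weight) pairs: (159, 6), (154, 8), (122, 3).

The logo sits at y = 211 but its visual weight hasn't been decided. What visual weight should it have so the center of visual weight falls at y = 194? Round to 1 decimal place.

Existing Σw = 17 (6 + 8 + 3); existing moment 6·159 + 8·154 + 3·122 = 2552.
Balance at y = 194 requires (2552 + w·211) / (17 + w) = 194.
So w = (194·17 − 2552)/(211 − 194) = 746/17 ≈ 43.88.

w ≈ 43.9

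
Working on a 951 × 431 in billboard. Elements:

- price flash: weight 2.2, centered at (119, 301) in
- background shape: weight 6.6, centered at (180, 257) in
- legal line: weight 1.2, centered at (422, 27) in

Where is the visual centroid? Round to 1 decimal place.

Weights sum to 2.2 + 6.6 + 1.2 = 10.0.
Σw·x = 2.2·119 + 6.6·180 + 1.2·422 = 1956.2, so x̄ = 1956.2/10.0 ≈ 195.62.
Σw·y = 2.2·301 + 6.6·257 + 1.2·27 = 2390.8, so ȳ = 2390.8/10.0 ≈ 239.08.

(195.6, 239.1)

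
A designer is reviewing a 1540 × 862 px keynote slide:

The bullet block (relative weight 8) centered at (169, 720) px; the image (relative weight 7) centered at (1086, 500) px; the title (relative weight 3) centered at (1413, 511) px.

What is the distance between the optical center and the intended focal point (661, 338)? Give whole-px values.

Σw = 8 + 7 + 3 = 18.
x-moment: 8·169 + 7·1086 + 3·1413 = 13193; centroid 13193/18 ≈ 732.94.
y-moment: 8·720 + 7·500 + 3·511 = 10793; centroid 10793/18 ≈ 599.61.
Relative to (661, 338): Δ = (71.94, 261.61); |Δ| = √(71.94² + 261.61²) ≈ 271.32.

≈ 271 px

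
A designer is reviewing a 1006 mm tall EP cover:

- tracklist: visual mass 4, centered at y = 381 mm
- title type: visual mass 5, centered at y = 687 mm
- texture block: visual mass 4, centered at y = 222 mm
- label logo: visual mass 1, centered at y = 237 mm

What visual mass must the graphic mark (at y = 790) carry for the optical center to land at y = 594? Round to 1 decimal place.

Known weights sum to 4 + 5 + 4 + 1 = 14; their moment is 4·381 + 5·687 + 4·222 + 1·237 = 6084.
Balance at y = 594 requires (6084 + w·790) / (14 + w) = 594.
So w = (594·14 − 6084)/(790 − 594) = 2232/196 ≈ 11.39.

w ≈ 11.4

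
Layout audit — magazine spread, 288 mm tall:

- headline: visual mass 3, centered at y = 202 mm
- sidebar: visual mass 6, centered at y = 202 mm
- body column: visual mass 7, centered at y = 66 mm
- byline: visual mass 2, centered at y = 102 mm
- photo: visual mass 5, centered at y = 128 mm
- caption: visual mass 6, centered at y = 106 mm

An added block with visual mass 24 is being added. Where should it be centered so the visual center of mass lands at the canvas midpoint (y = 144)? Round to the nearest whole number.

y ≈ 161

New total weight: (3 + 6 + 7 + 2 + 5 + 6) + 24 = 53.
Along y: (3760 + 24·y) / 53 = 144 (existing moment 3·202 + 6·202 + 7·66 + 2·102 + 5·128 + 6·106 = 3760) ⇒ y = (7632 − 3760) / 24 ≈ 161.33.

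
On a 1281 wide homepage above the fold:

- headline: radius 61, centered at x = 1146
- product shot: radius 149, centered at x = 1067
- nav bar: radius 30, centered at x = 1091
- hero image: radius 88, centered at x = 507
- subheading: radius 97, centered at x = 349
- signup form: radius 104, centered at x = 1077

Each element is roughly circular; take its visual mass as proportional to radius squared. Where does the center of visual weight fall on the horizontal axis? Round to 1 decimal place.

Weights ∝ r²: headline 61² = 3721, product shot 149² = 22201, nav bar 30² = 900, hero image 88² = 7744, subheading 97² = 9409, signup form 104² = 10816; Σw = 54791.
Σw·x = 3721·1146 + 22201·1067 + 900·1091 + 7744·507 + 9409·349 + 10816·1077 = 47793414, so x̄ = 47793414/54791 ≈ 872.29.

x ≈ 872.3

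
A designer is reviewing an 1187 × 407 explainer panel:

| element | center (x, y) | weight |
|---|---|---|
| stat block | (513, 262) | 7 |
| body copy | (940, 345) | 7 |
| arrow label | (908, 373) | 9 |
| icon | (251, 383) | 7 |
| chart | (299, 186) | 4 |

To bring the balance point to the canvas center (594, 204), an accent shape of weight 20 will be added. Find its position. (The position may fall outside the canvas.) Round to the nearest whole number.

(539, -1)

After adding the accent shape, total weight = 7 + 7 + 9 + 7 + 4 + 20 = 54.
Along x: (21296 + 20·x) / 54 = 594 (existing moment 7·513 + 7·940 + 9·908 + 7·251 + 4·299 = 21296) ⇒ x = (32076 − 21296) / 20 ≈ 539.00.
Along y: (11031 + 20·y) / 54 = 204 (existing moment 7·262 + 7·345 + 9·373 + 7·383 + 4·186 = 11031) ⇒ y = (11016 − 11031) / 20 ≈ -0.75.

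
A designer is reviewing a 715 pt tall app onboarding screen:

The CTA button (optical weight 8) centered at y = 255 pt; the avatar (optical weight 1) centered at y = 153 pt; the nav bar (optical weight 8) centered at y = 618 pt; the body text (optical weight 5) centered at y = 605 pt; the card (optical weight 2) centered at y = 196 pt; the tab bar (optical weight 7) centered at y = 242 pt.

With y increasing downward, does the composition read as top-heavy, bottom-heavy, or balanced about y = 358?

Total weight = 8 + 1 + 8 + 5 + 2 + 7 = 31.
y: moment 12248 / weight 31 ≈ 395.10
395.1 vs midline 358 → bottom-heavy.

bottom-heavy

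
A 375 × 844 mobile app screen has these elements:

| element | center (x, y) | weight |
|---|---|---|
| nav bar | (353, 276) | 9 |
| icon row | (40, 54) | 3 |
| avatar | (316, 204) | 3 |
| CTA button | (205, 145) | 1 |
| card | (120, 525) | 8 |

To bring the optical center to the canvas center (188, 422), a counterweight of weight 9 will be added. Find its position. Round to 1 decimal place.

(88.2, 702.6)

New total weight: (9 + 3 + 3 + 1 + 8) + 9 = 33.
Along x: (5410 + 9·x) / 33 = 188 (existing moment 9·353 + 3·40 + 3·316 + 1·205 + 8·120 = 5410) ⇒ x = (6204 − 5410) / 9 ≈ 88.22.
Along y: (7603 + 9·y) / 33 = 422 (existing moment 9·276 + 3·54 + 3·204 + 1·145 + 8·525 = 7603) ⇒ y = (13926 − 7603) / 9 ≈ 702.56.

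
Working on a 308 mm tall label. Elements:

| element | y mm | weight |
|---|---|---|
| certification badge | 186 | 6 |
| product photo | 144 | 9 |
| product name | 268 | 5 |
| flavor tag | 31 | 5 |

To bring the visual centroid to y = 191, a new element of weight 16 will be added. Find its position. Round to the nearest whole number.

y ≈ 245

New total weight: (6 + 9 + 5 + 5) + 16 = 41.
Along y: (3907 + 16·y) / 41 = 191 (existing moment 6·186 + 9·144 + 5·268 + 5·31 = 3907) ⇒ y = (7831 − 3907) / 16 ≈ 245.25.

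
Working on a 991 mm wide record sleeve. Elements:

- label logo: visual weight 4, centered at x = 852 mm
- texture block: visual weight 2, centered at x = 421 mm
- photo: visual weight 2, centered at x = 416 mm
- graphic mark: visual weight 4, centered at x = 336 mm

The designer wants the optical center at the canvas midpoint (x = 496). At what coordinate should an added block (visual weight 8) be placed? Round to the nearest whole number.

x ≈ 437

New total weight: (4 + 2 + 2 + 4) + 8 = 20.
x: target moment 20×496 = 9920; current 4·852 + 2·421 + 2·416 + 4·336 = 6426; the added block supplies 3494, so x = 3494/8 ≈ 436.75.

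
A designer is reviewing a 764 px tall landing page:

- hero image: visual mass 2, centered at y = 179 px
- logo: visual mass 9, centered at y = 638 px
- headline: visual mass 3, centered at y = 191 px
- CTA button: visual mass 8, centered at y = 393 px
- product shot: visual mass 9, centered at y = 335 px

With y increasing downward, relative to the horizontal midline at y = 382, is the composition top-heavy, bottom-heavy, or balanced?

Total weight = 2 + 9 + 3 + 8 + 9 = 31.
Σw·y = 2·179 + 9·638 + 3·191 + 8·393 + 9·335 = 12832, so ȳ = 12832/31 ≈ 413.94.
Since 413.9 is below (larger y than) 382, the composition reads bottom-heavy.

bottom-heavy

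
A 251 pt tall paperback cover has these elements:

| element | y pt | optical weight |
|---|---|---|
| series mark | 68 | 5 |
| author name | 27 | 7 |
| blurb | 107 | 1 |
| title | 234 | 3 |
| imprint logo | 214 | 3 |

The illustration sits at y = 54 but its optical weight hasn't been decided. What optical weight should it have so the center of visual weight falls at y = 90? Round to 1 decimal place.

Fixed elements: Σw = 5 + 7 + 1 + 3 + 3 = 19, Σw·y = 5·68 + 7·27 + 1·107 + 3·234 + 3·214 = 1980.
For the centroid to hit 90: (1980 + w·54) / (19 + w) = 90.
Solving: w = (90·19 − 1980) / (54 − 90) = -270 / -36 ≈ 7.50.

w ≈ 7.5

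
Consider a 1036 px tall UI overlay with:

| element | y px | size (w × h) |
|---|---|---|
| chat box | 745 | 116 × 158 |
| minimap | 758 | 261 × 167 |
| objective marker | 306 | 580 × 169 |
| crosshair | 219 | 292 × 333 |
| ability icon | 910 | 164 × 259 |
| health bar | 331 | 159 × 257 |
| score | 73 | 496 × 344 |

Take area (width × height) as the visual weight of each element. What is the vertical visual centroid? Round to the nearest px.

Areas: chat box 116·158 = 18328, minimap 261·167 = 43587, objective marker 580·169 = 98020, crosshair 292·333 = 97236, ability icon 164·259 = 42476, health bar 159·257 = 40863, score 496·344 = 170624. Total weight = 511134.
y: (18328·745 + 43587·758 + 98020·306 + 97236·219 + 42476·910 + 40863·331 + 170624·73) / 511134 = 162616475 / 511134 ≈ 318.15

y ≈ 318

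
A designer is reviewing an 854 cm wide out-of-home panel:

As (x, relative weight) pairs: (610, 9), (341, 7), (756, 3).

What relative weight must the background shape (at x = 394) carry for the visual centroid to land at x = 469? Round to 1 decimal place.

Known weights sum to 9 + 7 + 3 = 19; their moment is 9·610 + 7·341 + 3·756 = 10145.
Balance at x = 469 requires (10145 + w·394) / (19 + w) = 469.
Rearranging, w·(394 − 469) = 469·19 − 10145 = -1234, so w ≈ -1234/-75 = 16.45.

w ≈ 16.5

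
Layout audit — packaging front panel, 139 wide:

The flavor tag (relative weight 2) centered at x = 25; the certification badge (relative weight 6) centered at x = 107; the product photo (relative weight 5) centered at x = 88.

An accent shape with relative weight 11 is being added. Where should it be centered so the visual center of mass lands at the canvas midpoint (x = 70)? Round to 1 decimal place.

New total weight: (2 + 6 + 5) + 11 = 24.
Along x: (1132 + 11·x) / 24 = 70 (existing moment 2·25 + 6·107 + 5·88 = 1132) ⇒ x = (1680 − 1132) / 11 ≈ 49.82.

x ≈ 49.8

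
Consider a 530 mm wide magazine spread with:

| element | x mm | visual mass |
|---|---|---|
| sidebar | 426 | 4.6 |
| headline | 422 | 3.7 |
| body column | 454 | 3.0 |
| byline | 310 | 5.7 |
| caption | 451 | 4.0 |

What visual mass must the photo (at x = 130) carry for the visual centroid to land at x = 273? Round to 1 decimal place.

Known weights sum to 4.6 + 3.7 + 3.0 + 5.7 + 4.0 = 21.0; their moment is 4.6·426 + 3.7·422 + 3.0·454 + 5.7·310 + 4.0·451 = 8454.0.
Balance at x = 273 requires (8454.0 + w·130) / (21.0 + w) = 273.
So w = (273·21.0 − 8454.0)/(130 − 273) = -2721.0/-143 ≈ 19.03.

w ≈ 19.0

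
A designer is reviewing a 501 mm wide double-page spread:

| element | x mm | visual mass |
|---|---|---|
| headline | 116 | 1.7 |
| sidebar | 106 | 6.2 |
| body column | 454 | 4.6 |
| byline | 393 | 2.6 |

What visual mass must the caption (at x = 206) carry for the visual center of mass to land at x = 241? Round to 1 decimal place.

w ≈ 9.3

Known weights sum to 1.7 + 6.2 + 4.6 + 2.6 = 15.1; their moment is 1.7·116 + 6.2·106 + 4.6·454 + 2.6·393 = 3964.6.
Balance at x = 241 requires (3964.6 + w·206) / (15.1 + w) = 241.
So w = (241·15.1 − 3964.6)/(206 − 241) = -325.5/-35 ≈ 9.30.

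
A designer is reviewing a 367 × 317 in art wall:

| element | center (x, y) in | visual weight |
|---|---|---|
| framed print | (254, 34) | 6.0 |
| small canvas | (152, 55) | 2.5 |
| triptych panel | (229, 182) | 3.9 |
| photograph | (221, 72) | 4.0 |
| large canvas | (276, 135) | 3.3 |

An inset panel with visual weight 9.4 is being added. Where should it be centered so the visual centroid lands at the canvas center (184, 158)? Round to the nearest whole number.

(81, 299)

After adding the inset panel, total weight = 6.0 + 2.5 + 3.9 + 4.0 + 3.3 + 9.4 = 29.1.
Along x: (4591.9 + 9.4·x) / 29.1 = 184 (existing moment 6.0·254 + 2.5·152 + 3.9·229 + 4.0·221 + 3.3·276 = 4591.9) ⇒ x = (5354.4 − 4591.9) / 9.4 ≈ 81.12.
Along y: (1784.8 + 9.4·y) / 29.1 = 158 (existing moment 6.0·34 + 2.5·55 + 3.9·182 + 4.0·72 + 3.3·135 = 1784.8) ⇒ y = (4597.8 − 1784.8) / 9.4 ≈ 299.26.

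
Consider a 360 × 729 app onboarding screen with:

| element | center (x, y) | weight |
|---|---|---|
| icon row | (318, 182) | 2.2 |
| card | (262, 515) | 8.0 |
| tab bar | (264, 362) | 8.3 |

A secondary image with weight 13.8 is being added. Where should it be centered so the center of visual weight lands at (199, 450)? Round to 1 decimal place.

(104.4, 508.0)

With the secondary image, Σw becomes 2.2 + 8.0 + 8.3 + 13.8 = 32.3.
x: need Σw·x = 32.3·199 = 6427.7. Existing = 2.2·318 + 8.0·262 + 8.3·264 = 4986.8. Remainder 1440.9 / 13.8 ≈ 104.41.
y: need Σw·y = 32.3·450 = 14535.0. Existing = 2.2·182 + 8.0·515 + 8.3·362 = 7525.0. Remainder 7010.0 / 13.8 ≈ 507.97.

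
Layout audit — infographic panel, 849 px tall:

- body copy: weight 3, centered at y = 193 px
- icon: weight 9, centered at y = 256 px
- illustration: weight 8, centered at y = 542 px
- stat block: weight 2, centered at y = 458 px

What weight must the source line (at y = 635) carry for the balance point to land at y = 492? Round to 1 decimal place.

w ≈ 18.8

Fixed elements: Σw = 3 + 9 + 8 + 2 = 22, Σw·y = 3·193 + 9·256 + 8·542 + 2·458 = 8135.
For the centroid to hit 492: (8135 + w·635) / (22 + w) = 492.
Solving: w = (492·22 − 8135) / (635 − 492) = 2689 / 143 ≈ 18.80.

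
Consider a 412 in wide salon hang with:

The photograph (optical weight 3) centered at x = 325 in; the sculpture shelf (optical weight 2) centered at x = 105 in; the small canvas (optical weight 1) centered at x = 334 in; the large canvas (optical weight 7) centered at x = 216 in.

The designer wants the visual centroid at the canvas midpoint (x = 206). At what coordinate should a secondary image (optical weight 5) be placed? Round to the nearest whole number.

New total weight: (3 + 2 + 1 + 7) + 5 = 18.
x: need Σw·x = 18·206 = 3708. Existing = 3·325 + 2·105 + 1·334 + 7·216 = 3031. Remainder 677 / 5 ≈ 135.40.

x ≈ 135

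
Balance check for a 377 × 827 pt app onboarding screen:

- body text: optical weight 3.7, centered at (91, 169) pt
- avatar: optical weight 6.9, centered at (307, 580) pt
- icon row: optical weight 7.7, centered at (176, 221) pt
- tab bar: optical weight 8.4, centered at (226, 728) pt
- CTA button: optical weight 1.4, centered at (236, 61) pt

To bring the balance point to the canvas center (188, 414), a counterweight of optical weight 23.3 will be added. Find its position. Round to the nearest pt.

(156, 376)

After adding the counterweight, total weight = 3.7 + 6.9 + 7.7 + 8.4 + 1.4 + 23.3 = 51.4.
Along x: (6039.0 + 23.3·x) / 51.4 = 188 (existing moment 3.7·91 + 6.9·307 + 7.7·176 + 8.4·226 + 1.4·236 = 6039.0) ⇒ x = (9663.2 − 6039.0) / 23.3 ≈ 155.55.
Along y: (12529.6 + 23.3·y) / 51.4 = 414 (existing moment 3.7·169 + 6.9·580 + 7.7·221 + 8.4·728 + 1.4·61 = 12529.6) ⇒ y = (21279.6 − 12529.6) / 23.3 ≈ 375.54.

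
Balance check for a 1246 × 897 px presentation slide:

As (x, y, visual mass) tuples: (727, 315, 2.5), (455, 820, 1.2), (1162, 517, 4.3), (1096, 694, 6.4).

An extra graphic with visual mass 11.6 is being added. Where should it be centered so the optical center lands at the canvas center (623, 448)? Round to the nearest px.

After adding the extra graphic, total weight = 2.5 + 1.2 + 4.3 + 6.4 + 11.6 = 26.0.
Along x: (14374.5 + 11.6·x) / 26.0 = 623 (existing moment 2.5·727 + 1.2·455 + 4.3·1162 + 6.4·1096 = 14374.5) ⇒ x = (16198.0 − 14374.5) / 11.6 ≈ 157.20.
Along y: (8436.2 + 11.6·y) / 26.0 = 448 (existing moment 2.5·315 + 1.2·820 + 4.3·517 + 6.4·694 = 8436.2) ⇒ y = (11648.0 − 8436.2) / 11.6 ≈ 276.88.

(157, 277)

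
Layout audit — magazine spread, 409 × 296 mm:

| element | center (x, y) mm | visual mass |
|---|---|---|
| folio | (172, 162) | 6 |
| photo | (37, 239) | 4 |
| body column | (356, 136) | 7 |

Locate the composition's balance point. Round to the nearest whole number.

(216, 169)

Total weight = 6 + 4 + 7 = 17.
x: (6·172 + 4·37 + 7·356) / 17 = 3672 / 17 ≈ 216.00
y: (6·162 + 4·239 + 7·136) / 17 = 2880 / 17 ≈ 169.41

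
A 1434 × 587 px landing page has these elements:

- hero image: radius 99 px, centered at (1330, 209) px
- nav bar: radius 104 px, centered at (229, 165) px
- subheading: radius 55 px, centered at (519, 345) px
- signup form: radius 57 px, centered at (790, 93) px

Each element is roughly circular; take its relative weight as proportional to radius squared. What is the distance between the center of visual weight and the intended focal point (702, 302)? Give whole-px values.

Weights ∝ r²: hero image 99² = 9801, nav bar 104² = 10816, subheading 55² = 3025, signup form 57² = 3249; Σw = 26891.
x: (9801·1330 + 10816·229 + 3025·519 + 3249·790) / 26891 = 19648879 / 26891 ≈ 730.69
y: (9801·209 + 10816·165 + 3025·345 + 3249·93) / 26891 = 5178831 / 26891 ≈ 192.59
Offset from (702, 302): Δx ≈ 28.69, Δy ≈ -109.41; distance = √(Δx² + Δy²) ≈ 113.11.

≈ 113 px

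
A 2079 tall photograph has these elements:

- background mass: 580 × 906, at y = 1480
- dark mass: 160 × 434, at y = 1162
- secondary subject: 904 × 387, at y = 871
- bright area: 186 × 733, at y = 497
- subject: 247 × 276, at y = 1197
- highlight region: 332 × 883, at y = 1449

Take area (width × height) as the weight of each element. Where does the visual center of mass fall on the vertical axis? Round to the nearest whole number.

Taking area as weight: background mass 580·906 = 525480, dark mass 160·434 = 69440, secondary subject 904·387 = 349848, bright area 186·733 = 136338, subject 247·276 = 68172, highlight region 332·883 = 293156. Sum 1442434.
y: (525480·1480 + 69440·1162 + 349848·871 + 136338·497 + 68172·1197 + 293156·1449) / 1442434 = 1737262202 / 1442434 ≈ 1204.40

y ≈ 1204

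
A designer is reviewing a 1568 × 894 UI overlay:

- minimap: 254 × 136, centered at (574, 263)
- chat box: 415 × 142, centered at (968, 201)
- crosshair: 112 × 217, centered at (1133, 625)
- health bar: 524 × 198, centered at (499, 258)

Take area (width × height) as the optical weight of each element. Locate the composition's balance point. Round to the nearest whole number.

Areas: minimap 254·136 = 34544, chat box 415·142 = 58930, crosshair 112·217 = 24304, health bar 524·198 = 103752. Total weight = 221530.
x: (34544·574 + 58930·968 + 24304·1133 + 103752·499) / 221530 = 156181176 / 221530 ≈ 705.01
y: (34544·263 + 58930·201 + 24304·625 + 103752·258) / 221530 = 62888018 / 221530 ≈ 283.88

(705, 284)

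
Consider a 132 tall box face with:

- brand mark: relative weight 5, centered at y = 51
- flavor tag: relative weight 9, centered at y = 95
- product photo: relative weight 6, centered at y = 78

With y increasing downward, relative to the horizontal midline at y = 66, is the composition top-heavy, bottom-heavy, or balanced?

Total weight = 5 + 9 + 6 = 20.
y: (5·51 + 9·95 + 6·78) / 20 = 1578 / 20 ≈ 78.90
78.9 vs midline 66 → bottom-heavy.

bottom-heavy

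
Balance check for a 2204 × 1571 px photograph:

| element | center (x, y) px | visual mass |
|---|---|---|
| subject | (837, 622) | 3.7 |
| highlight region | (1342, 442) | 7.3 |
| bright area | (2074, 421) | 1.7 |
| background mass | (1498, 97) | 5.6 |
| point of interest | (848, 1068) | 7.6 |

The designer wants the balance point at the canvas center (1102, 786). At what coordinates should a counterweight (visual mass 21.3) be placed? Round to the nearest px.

With the counterweight, Σw becomes 3.7 + 7.3 + 1.7 + 5.6 + 7.6 + 21.3 = 47.2.
x: target moment 47.2×1102 = 52014.4; current 3.7·837 + 7.3·1342 + 1.7·2074 + 5.6·1498 + 7.6·848 = 31252.9; the counterweight supplies 20761.5, so x = 20761.5/21.3 ≈ 974.72.
y: target moment 47.2×786 = 37099.2; current 3.7·622 + 7.3·442 + 1.7·421 + 5.6·97 + 7.6·1068 = 14903.7; the counterweight supplies 22195.5, so y = 22195.5/21.3 ≈ 1042.04.

(975, 1042)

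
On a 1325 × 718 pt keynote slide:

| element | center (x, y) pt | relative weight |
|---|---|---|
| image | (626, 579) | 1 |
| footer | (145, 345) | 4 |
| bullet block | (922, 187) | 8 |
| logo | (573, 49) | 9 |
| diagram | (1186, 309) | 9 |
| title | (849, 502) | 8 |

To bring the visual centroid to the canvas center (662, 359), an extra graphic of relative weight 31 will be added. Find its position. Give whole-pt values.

After adding the extra graphic, total weight = 1 + 4 + 8 + 9 + 9 + 8 + 31 = 70.
Along x: (31205 + 31·x) / 70 = 662 (existing moment 1·626 + 4·145 + 8·922 + 9·573 + 9·1186 + 8·849 = 31205) ⇒ x = (46340 − 31205) / 31 ≈ 488.23.
Along y: (10693 + 31·y) / 70 = 359 (existing moment 1·579 + 4·345 + 8·187 + 9·49 + 9·309 + 8·502 = 10693) ⇒ y = (25130 − 10693) / 31 ≈ 465.71.

(488, 466)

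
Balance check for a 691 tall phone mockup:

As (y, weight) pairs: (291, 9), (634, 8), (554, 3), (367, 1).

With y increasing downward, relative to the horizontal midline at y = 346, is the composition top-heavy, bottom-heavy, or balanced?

Weights sum to 9 + 8 + 3 + 1 = 21.
y-moment: 9·291 + 8·634 + 3·554 + 1·367 = 9720; centroid 9720/21 ≈ 462.86.
Since 462.9 is below (larger y than) 346, the composition reads bottom-heavy.

bottom-heavy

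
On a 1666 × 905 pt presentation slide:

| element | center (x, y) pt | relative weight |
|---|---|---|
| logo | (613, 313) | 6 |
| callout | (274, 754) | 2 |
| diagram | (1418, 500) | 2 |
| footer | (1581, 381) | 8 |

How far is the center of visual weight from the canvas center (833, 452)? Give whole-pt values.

≈ 265 pt

Weights sum to 6 + 2 + 2 + 8 = 18.
x-moment: 6·613 + 2·274 + 2·1418 + 8·1581 = 19710; centroid 19710/18 ≈ 1095.00.
y-moment: 6·313 + 2·754 + 2·500 + 8·381 = 7434; centroid 7434/18 ≈ 413.00.
From (833, 452): dx = 262.00, dy = -39.00, so the distance is √(dx²+dy²) ≈ 264.89.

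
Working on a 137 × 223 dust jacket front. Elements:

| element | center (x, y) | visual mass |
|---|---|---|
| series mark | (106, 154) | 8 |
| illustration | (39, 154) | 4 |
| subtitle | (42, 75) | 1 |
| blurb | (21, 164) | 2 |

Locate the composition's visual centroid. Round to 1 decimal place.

(72.5, 150.1)

Total weight = 8 + 4 + 1 + 2 = 15.
x-moment: 8·106 + 4·39 + 1·42 + 2·21 = 1088; centroid 1088/15 ≈ 72.53.
y-moment: 8·154 + 4·154 + 1·75 + 2·164 = 2251; centroid 2251/15 ≈ 150.07.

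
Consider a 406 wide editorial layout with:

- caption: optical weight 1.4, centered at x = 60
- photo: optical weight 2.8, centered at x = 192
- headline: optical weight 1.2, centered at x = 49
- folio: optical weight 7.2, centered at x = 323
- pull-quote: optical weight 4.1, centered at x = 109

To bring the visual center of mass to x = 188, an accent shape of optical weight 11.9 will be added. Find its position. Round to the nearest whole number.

x ≈ 162

After adding the accent shape, total weight = 1.4 + 2.8 + 1.2 + 7.2 + 4.1 + 11.9 = 28.6.
Along x: (3452.9 + 11.9·x) / 28.6 = 188 (existing moment 1.4·60 + 2.8·192 + 1.2·49 + 7.2·323 + 4.1·109 = 3452.9) ⇒ x = (5376.8 − 3452.9) / 11.9 ≈ 161.67.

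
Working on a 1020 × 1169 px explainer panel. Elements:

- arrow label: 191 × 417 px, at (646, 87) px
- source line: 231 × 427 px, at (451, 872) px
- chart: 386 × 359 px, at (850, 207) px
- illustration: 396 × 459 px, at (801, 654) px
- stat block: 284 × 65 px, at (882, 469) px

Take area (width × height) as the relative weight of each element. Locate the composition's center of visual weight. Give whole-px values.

(726, 482)

Taking area as weight: arrow label 191·417 = 79647, source line 231·427 = 98637, chart 386·359 = 138574, illustration 396·459 = 181764, stat block 284·65 = 18460. Sum 517082.
Σw·x = 79647·646 + 98637·451 + 138574·850 + 181764·801 + 18460·882 = 375599833, so x̄ = 375599833/517082 ≈ 726.38.
Σw·y = 79647·87 + 98637·872 + 138574·207 + 181764·654 + 18460·469 = 249156967, so ȳ = 249156967/517082 ≈ 481.85.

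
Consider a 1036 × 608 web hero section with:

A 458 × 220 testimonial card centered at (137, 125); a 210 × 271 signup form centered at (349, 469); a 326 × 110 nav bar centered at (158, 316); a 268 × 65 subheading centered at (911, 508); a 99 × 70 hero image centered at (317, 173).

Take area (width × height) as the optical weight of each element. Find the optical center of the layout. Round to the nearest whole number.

(263, 278)

Taking area as weight: testimonial card 458·220 = 100760, signup form 210·271 = 56910, nav bar 326·110 = 35860, subheading 268·65 = 17420, hero image 99·70 = 6930. Sum 217880.
x-moment: 100760·137 + 56910·349 + 35860·158 + 17420·911 + 6930·317 = 57398020; centroid 57398020/217880 ≈ 263.44.
y-moment: 100760·125 + 56910·469 + 35860·316 + 17420·508 + 6930·173 = 60665800; centroid 60665800/217880 ≈ 278.44.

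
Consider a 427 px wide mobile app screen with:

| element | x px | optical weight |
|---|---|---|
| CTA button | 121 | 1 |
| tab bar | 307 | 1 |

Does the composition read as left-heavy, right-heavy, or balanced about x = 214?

Σw = 1 + 1 = 2.
x-moment: 1·121 + 1·307 = 428; centroid 428/2 ≈ 214.00.
That equals the midline 214 — balanced.

balanced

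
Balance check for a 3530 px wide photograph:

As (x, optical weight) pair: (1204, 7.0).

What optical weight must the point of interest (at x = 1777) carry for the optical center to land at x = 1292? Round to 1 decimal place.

w ≈ 1.3

The single fixed element contributes weight 7.0, moment 7.0·1204 = 8428.0.
Set Σw·x/Σw = 1292: (8428.0 + 1777w) = 1292·(7.0 + w).
Rearranging, w·(1777 − 1292) = 1292·7.0 − 8428.0 = 616.0, so w ≈ 616.0/485 = 1.27.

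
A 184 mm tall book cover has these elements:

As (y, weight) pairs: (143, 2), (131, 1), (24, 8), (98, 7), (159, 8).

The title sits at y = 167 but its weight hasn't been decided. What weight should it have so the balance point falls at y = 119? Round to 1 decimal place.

Known weights sum to 2 + 1 + 8 + 7 + 8 = 26; their moment is 2·143 + 1·131 + 8·24 + 7·98 + 8·159 = 2567.
Set Σw·y/Σw = 119: (2567 + 167w) = 119·(26 + w).
Solving: w = (119·26 − 2567) / (167 − 119) = 527 / 48 ≈ 10.98.

w ≈ 11.0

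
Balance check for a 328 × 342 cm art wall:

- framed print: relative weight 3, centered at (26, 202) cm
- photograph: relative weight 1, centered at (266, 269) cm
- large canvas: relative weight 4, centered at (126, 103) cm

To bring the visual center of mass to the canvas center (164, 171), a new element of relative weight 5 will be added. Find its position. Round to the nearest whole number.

After adding the new element, total weight = 3 + 1 + 4 + 5 = 13.
x: need Σw·x = 13·164 = 2132. Existing = 3·26 + 1·266 + 4·126 = 848. Remainder 1284 / 5 ≈ 256.80.
y: need Σw·y = 13·171 = 2223. Existing = 3·202 + 1·269 + 4·103 = 1287. Remainder 936 / 5 ≈ 187.20.

(257, 187)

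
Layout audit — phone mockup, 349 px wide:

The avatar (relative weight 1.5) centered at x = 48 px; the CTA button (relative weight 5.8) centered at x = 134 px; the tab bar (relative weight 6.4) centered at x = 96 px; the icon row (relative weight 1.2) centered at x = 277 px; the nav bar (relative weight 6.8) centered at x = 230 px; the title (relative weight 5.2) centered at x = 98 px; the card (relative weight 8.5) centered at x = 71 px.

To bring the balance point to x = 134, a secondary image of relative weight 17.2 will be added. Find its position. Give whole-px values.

x ≈ 150

With the secondary image, Σw becomes 1.5 + 5.8 + 6.4 + 1.2 + 6.8 + 5.2 + 8.5 + 17.2 = 52.6.
x: need Σw·x = 52.6·134 = 7048.4. Existing = 1.5·48 + 5.8·134 + 6.4·96 + 1.2·277 + 6.8·230 + 5.2·98 + 8.5·71 = 4473.1. Remainder 2575.3 / 17.2 ≈ 149.73.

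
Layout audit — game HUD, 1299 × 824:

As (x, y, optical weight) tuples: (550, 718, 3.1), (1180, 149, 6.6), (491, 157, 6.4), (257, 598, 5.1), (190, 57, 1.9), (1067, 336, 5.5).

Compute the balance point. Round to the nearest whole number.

(705, 322)

Total weight = 3.1 + 6.6 + 6.4 + 5.1 + 1.9 + 5.5 = 28.6.
Σw·x = 20175.6; x̄ = 20175.6/28.6 ≈ 705.44.
y: moment 9220.1 / weight 28.6 ≈ 322.38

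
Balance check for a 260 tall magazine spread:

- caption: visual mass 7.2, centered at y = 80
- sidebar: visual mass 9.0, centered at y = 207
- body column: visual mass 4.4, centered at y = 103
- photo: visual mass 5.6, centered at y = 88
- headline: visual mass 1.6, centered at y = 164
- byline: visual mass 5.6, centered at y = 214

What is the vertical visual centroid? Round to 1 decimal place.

y ≈ 145.1

Total weight = 7.2 + 9.0 + 4.4 + 5.6 + 1.6 + 5.6 = 33.4.
y: moment 4845.8 / weight 33.4 ≈ 145.08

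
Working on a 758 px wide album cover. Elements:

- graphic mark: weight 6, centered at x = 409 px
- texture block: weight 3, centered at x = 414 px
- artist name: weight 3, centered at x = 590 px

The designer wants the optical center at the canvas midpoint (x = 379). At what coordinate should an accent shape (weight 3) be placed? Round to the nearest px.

x ≈ 73

After adding the accent shape, total weight = 6 + 3 + 3 + 3 = 15.
x: target moment 15×379 = 5685; current 6·409 + 3·414 + 3·590 = 5466; the accent shape supplies 219, so x = 219/3 ≈ 73.00.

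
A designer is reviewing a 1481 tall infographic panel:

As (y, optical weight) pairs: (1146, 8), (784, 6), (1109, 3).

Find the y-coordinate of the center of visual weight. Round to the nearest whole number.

Total weight = 8 + 6 + 3 = 17.
Σw·y = 8·1146 + 6·784 + 3·1109 = 17199, so ȳ = 17199/17 ≈ 1011.71.

y ≈ 1012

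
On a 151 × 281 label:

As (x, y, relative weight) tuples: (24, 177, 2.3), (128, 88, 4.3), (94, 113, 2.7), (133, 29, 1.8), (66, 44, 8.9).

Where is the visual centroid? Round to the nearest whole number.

(84, 77)

Σw = 2.3 + 4.3 + 2.7 + 1.8 + 8.9 = 20.0.
Σw·x = 2.3·24 + 4.3·128 + 2.7·94 + 1.8·133 + 8.9·66 = 1686.2, so x̄ = 1686.2/20.0 ≈ 84.31.
Σw·y = 2.3·177 + 4.3·88 + 2.7·113 + 1.8·29 + 8.9·44 = 1534.4, so ȳ = 1534.4/20.0 ≈ 76.72.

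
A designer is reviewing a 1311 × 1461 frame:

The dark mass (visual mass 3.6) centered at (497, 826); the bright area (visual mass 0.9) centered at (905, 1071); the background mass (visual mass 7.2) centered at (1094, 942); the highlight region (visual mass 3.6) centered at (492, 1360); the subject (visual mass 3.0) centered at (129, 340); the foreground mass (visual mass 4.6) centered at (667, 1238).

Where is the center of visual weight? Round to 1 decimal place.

Σw = 3.6 + 0.9 + 7.2 + 3.6 + 3.0 + 4.6 = 22.9.
Σw·x = 15706.9; x̄ = 15706.9/22.9 ≈ 685.89.
y: moment 22330.7 / weight 22.9 ≈ 975.14

(685.9, 975.1)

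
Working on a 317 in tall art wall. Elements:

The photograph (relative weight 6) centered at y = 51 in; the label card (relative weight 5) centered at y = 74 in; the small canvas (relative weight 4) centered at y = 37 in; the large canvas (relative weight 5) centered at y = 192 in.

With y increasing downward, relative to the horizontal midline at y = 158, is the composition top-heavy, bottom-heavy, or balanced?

top-heavy

Total weight = 6 + 5 + 4 + 5 = 20.
y: (6·51 + 5·74 + 4·37 + 5·192) / 20 = 1784 / 20 ≈ 89.20
Since 89.2 is above (smaller y than) 158, the composition reads top-heavy.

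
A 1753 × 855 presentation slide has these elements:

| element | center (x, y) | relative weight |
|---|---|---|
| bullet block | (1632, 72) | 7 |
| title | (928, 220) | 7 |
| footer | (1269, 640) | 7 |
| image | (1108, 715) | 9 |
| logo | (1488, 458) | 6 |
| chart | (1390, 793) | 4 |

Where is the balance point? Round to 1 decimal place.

(1281.6, 472.0)

Total weight = 7 + 7 + 7 + 9 + 6 + 4 = 40.
Σw·x = 7·1632 + 7·928 + 7·1269 + 9·1108 + 6·1488 + 4·1390 = 51263, so x̄ = 51263/40 ≈ 1281.58.
Σw·y = 7·72 + 7·220 + 7·640 + 9·715 + 6·458 + 4·793 = 18879, so ȳ = 18879/40 ≈ 471.98.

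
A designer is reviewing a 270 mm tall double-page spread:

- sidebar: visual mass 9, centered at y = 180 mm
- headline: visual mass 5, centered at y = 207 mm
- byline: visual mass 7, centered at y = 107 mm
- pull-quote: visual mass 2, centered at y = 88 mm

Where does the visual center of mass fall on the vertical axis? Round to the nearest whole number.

Weights sum to 9 + 5 + 7 + 2 = 23.
Σw·y = 9·180 + 5·207 + 7·107 + 2·88 = 3580, so ȳ = 3580/23 ≈ 155.65.

y ≈ 156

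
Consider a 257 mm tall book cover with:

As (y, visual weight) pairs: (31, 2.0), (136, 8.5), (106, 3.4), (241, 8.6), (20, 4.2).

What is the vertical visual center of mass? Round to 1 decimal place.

y ≈ 139.9

Total weight = 2.0 + 8.5 + 3.4 + 8.6 + 4.2 = 26.7.
y: (2.0·31 + 8.5·136 + 3.4·106 + 8.6·241 + 4.2·20) / 26.7 = 3735.0 / 26.7 ≈ 139.89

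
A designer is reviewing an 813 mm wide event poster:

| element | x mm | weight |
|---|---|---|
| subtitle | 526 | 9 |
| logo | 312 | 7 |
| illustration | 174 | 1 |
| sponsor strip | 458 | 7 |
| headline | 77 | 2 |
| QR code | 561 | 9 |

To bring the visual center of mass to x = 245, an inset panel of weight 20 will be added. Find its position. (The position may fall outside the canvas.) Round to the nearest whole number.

With the inset panel, Σw becomes 9 + 7 + 1 + 7 + 2 + 9 + 20 = 55.
x: target moment 55×245 = 13475; current 9·526 + 7·312 + 1·174 + 7·458 + 2·77 + 9·561 = 15501; the inset panel supplies -2026, so x = -2026/20 ≈ -101.30.

x ≈ -101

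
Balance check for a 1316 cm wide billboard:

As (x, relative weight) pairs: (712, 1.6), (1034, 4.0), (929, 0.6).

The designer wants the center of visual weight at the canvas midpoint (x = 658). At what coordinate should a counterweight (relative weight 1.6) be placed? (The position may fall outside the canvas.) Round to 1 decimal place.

After adding the counterweight, total weight = 1.6 + 4.0 + 0.6 + 1.6 = 7.8.
x: target moment 7.8×658 = 5132.4; current 1.6·712 + 4.0·1034 + 0.6·929 = 5832.6; the counterweight supplies -700.2, so x = -700.2/1.6 ≈ -437.62.

x ≈ -437.6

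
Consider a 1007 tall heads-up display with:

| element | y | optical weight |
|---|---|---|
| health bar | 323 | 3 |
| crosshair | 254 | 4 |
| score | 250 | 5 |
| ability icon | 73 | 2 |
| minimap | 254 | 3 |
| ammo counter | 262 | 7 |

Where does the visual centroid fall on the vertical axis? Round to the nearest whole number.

Σw = 3 + 4 + 5 + 2 + 3 + 7 = 24.
Σw·y = 5977; ȳ = 5977/24 ≈ 249.04.

y ≈ 249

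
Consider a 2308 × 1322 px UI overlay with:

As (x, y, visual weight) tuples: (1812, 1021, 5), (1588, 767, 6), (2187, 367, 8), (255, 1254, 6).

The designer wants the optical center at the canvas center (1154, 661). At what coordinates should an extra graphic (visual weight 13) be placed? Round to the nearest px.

(480, 381)

After adding the extra graphic, total weight = 5 + 6 + 8 + 6 + 13 = 38.
Along x: (37614 + 13·x) / 38 = 1154 (existing moment 5·1812 + 6·1588 + 8·2187 + 6·255 = 37614) ⇒ x = (43852 − 37614) / 13 ≈ 479.85.
Along y: (20167 + 13·y) / 38 = 661 (existing moment 5·1021 + 6·767 + 8·367 + 6·1254 = 20167) ⇒ y = (25118 − 20167) / 13 ≈ 380.85.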